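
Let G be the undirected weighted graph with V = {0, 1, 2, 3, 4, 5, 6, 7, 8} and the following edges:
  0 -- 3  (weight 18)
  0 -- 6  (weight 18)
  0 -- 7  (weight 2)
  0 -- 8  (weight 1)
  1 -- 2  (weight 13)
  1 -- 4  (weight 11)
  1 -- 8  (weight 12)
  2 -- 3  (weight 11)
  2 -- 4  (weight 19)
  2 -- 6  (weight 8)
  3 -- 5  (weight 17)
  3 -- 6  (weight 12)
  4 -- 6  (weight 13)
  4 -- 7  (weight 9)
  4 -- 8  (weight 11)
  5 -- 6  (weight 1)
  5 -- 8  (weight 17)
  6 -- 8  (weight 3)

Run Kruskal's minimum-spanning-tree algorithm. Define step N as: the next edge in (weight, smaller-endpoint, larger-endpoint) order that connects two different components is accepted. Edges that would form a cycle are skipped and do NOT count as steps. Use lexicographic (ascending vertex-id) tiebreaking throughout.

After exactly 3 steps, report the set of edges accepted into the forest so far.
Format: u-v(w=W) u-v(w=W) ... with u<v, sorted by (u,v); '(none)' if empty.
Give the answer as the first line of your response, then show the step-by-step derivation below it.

0-7(w=2) 0-8(w=1) 5-6(w=1)

step 1: add edge 0-8 (w=1); MST = {0-8(w=1)}
step 2: add edge 5-6 (w=1); MST = {0-8(w=1) 5-6(w=1)}
step 3: add edge 0-7 (w=2); MST = {0-7(w=2) 0-8(w=1) 5-6(w=1)}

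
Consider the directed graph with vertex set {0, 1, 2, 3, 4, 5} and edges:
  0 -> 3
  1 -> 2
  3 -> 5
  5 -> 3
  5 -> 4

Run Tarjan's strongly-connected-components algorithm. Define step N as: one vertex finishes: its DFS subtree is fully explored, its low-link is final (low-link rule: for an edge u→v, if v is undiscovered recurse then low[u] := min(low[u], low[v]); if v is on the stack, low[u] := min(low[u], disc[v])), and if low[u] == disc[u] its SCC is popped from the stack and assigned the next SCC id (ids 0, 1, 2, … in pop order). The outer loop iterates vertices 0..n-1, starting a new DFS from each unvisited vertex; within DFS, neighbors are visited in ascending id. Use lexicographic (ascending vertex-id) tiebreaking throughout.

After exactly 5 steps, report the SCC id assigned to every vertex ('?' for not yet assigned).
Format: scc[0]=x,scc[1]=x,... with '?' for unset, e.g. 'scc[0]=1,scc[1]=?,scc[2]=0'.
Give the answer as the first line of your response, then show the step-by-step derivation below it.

scc[0]=2,scc[1]=?,scc[2]=3,scc[3]=1,scc[4]=0,scc[5]=1

step 1: low=(low[0]=0,low[1]=?,low[2]=?,low[3]=1,low[4]=3,low[5]=1); scc=(scc[0]=?,scc[1]=?,scc[2]=?,scc[3]=?,scc[4]=0,scc[5]=?)
step 2: low=(low[0]=0,low[1]=?,low[2]=?,low[3]=1,low[4]=3,low[5]=1); scc=(scc[0]=?,scc[1]=?,scc[2]=?,scc[3]=?,scc[4]=0,scc[5]=?)
step 3: low=(low[0]=0,low[1]=?,low[2]=?,low[3]=1,low[4]=3,low[5]=1); scc=(scc[0]=?,scc[1]=?,scc[2]=?,scc[3]=1,scc[4]=0,scc[5]=1)
step 4: low=(low[0]=0,low[1]=?,low[2]=?,low[3]=1,low[4]=3,low[5]=1); scc=(scc[0]=2,scc[1]=?,scc[2]=?,scc[3]=1,scc[4]=0,scc[5]=1)
step 5: low=(low[0]=0,low[1]=4,low[2]=5,low[3]=1,low[4]=3,low[5]=1); scc=(scc[0]=2,scc[1]=?,scc[2]=3,scc[3]=1,scc[4]=0,scc[5]=1)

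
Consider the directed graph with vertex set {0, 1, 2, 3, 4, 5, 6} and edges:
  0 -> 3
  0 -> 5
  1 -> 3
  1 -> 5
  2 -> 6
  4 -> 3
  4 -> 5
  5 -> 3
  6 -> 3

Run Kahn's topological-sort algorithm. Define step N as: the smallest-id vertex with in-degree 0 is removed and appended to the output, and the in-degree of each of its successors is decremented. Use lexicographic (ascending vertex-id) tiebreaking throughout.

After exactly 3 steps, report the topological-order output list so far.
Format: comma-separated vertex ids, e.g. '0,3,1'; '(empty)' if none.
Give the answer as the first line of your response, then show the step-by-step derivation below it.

0,1,2

step 1: output 0; order=[0]; indeg=(0,0,0,4,0,2,1)
step 2: output 1; order=[0,1]; indeg=(0,0,0,3,0,1,1)
step 3: output 2; order=[0,1,2]; indeg=(0,0,0,3,0,1,0)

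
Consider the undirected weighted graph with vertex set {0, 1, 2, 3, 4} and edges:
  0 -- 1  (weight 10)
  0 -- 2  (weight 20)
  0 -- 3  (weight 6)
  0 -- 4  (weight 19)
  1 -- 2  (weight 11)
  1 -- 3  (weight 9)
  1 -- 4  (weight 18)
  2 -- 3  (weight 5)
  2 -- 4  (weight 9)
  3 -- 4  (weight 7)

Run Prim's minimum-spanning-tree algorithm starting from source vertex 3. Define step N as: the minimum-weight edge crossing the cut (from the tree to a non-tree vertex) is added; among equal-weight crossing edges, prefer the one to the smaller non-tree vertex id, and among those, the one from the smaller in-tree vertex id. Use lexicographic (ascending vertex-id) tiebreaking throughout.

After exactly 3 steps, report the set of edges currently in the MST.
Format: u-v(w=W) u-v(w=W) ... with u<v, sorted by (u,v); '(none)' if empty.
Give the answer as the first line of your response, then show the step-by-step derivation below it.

0-3(w=6) 2-3(w=5) 3-4(w=7)

step 1: add edge 2-3 (w=5); MST = {2-3(w=5)}
step 2: add edge 0-3 (w=6); MST = {0-3(w=6) 2-3(w=5)}
step 3: add edge 3-4 (w=7); MST = {0-3(w=6) 2-3(w=5) 3-4(w=7)}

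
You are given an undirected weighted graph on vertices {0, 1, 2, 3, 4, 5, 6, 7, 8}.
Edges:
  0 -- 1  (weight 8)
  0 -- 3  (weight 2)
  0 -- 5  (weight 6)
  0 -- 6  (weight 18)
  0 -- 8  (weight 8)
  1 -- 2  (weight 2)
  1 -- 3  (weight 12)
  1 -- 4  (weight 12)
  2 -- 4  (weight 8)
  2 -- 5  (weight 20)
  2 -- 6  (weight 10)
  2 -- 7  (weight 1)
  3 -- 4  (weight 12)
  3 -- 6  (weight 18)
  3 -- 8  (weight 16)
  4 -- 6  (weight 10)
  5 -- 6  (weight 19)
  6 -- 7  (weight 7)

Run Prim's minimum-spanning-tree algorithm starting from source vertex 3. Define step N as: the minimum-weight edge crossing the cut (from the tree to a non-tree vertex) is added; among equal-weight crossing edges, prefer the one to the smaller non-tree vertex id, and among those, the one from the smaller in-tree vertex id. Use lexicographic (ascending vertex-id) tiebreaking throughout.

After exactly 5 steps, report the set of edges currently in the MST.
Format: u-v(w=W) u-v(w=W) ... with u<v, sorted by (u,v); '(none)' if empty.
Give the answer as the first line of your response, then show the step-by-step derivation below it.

0-1(w=8) 0-3(w=2) 0-5(w=6) 1-2(w=2) 2-7(w=1)

step 1: add edge 0-3 (w=2); MST = {0-3(w=2)}
step 2: add edge 0-5 (w=6); MST = {0-3(w=2) 0-5(w=6)}
step 3: add edge 0-1 (w=8); MST = {0-1(w=8) 0-3(w=2) 0-5(w=6)}
step 4: add edge 1-2 (w=2); MST = {0-1(w=8) 0-3(w=2) 0-5(w=6) 1-2(w=2)}
step 5: add edge 2-7 (w=1); MST = {0-1(w=8) 0-3(w=2) 0-5(w=6) 1-2(w=2) 2-7(w=1)}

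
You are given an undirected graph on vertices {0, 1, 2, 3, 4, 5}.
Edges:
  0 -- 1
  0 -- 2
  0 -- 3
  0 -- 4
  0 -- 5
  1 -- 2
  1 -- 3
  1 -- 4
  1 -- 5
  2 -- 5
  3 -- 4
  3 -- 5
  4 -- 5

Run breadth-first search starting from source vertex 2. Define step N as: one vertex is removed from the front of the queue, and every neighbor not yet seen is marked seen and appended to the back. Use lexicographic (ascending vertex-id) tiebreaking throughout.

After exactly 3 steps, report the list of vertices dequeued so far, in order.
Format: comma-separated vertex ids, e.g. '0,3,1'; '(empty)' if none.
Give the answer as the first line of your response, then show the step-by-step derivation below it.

2,0,1

step 1: dequeue 2; queue=[0,1,5]; order=2
step 2: dequeue 0; queue=[1,5,3,4]; order=2,0
step 3: dequeue 1; queue=[5,3,4]; order=2,0,1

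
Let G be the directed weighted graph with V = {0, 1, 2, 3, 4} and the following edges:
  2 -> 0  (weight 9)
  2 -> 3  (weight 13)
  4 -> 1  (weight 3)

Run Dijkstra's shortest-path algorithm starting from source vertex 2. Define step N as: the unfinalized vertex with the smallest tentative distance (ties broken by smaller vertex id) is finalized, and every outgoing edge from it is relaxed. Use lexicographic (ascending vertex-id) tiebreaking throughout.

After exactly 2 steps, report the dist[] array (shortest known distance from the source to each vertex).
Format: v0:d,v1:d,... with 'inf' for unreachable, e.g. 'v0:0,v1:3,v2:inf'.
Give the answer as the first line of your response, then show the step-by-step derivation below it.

v0:9,v1:inf,v2:0,v3:13,v4:inf

step 1: dist = v0:9,v1:inf,v2:0,v3:13,v4:inf
step 2: dist = v0:9,v1:inf,v2:0,v3:13,v4:inf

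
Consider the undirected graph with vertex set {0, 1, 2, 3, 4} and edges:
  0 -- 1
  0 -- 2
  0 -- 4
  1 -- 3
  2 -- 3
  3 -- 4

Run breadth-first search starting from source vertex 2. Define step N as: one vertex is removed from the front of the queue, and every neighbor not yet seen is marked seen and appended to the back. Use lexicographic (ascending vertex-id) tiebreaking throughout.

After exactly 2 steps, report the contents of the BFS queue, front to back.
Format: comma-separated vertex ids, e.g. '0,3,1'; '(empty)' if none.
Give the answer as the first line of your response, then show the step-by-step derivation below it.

3,1,4

step 1: dequeue 2; queue=[0,3]; order=2
step 2: dequeue 0; queue=[3,1,4]; order=2,0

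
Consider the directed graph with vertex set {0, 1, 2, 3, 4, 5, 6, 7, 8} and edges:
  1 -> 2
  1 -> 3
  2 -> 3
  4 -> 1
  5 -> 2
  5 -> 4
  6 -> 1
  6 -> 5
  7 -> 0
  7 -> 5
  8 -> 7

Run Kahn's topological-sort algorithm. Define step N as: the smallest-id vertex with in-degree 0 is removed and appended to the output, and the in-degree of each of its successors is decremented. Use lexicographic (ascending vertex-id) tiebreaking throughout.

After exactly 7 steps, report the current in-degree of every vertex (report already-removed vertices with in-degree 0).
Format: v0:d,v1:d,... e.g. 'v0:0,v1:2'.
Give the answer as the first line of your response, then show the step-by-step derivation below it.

v0:0,v1:0,v2:0,v3:1,v4:0,v5:0,v6:0,v7:0,v8:0

step 1: output 6; order=[6]; indeg=(1,1,2,2,1,1,0,1,0)
step 2: output 8; order=[6,8]; indeg=(1,1,2,2,1,1,0,0,0)
step 3: output 7; order=[6,8,7]; indeg=(0,1,2,2,1,0,0,0,0)
step 4: output 0; order=[6,8,7,0]; indeg=(0,1,2,2,1,0,0,0,0)
step 5: output 5; order=[6,8,7,0,5]; indeg=(0,1,1,2,0,0,0,0,0)
step 6: output 4; order=[6,8,7,0,5,4]; indeg=(0,0,1,2,0,0,0,0,0)
step 7: output 1; order=[6,8,7,0,5,4,1]; indeg=(0,0,0,1,0,0,0,0,0)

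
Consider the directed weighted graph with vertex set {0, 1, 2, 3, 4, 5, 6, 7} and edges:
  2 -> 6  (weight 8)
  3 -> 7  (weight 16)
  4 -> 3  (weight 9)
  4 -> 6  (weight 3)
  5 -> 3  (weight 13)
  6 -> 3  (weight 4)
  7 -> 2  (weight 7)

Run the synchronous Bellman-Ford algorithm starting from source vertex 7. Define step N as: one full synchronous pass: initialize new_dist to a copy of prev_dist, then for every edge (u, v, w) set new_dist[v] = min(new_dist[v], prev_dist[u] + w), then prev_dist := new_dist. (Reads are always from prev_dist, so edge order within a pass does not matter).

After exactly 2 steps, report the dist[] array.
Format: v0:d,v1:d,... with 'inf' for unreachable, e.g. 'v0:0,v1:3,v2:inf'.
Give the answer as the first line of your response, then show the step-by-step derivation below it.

v0:inf,v1:inf,v2:7,v3:inf,v4:inf,v5:inf,v6:15,v7:0

step 1: dist = v0:inf,v1:inf,v2:7,v3:inf,v4:inf,v5:inf,v6:inf,v7:0
step 2: dist = v0:inf,v1:inf,v2:7,v3:inf,v4:inf,v5:inf,v6:15,v7:0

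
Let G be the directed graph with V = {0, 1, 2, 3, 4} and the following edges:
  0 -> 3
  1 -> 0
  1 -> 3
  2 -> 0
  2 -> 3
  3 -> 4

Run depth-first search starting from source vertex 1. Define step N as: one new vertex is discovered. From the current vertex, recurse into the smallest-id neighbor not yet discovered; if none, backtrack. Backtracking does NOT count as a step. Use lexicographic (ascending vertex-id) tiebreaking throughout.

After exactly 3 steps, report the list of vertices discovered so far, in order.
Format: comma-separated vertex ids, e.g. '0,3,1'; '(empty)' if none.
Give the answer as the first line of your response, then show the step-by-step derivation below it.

1,0,3

step 1: discover 1; path=1; order=1
step 2: discover 0; path=1>0; order=1,0
step 3: discover 3; path=1>0>3; order=1,0,3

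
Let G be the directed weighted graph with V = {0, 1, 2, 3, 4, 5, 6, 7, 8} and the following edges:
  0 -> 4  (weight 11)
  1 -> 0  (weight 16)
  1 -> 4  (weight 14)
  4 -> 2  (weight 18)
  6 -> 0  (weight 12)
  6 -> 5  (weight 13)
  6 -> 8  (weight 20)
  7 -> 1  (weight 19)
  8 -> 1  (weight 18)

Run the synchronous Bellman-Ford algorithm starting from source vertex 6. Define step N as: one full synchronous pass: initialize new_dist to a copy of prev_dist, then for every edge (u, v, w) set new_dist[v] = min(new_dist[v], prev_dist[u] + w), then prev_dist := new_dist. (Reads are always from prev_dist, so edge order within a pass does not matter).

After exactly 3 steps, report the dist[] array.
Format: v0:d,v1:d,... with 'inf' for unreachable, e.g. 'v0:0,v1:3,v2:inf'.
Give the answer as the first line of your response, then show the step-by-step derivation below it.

v0:12,v1:38,v2:41,v3:inf,v4:23,v5:13,v6:0,v7:inf,v8:20

step 1: dist = v0:12,v1:inf,v2:inf,v3:inf,v4:inf,v5:13,v6:0,v7:inf,v8:20
step 2: dist = v0:12,v1:38,v2:inf,v3:inf,v4:23,v5:13,v6:0,v7:inf,v8:20
step 3: dist = v0:12,v1:38,v2:41,v3:inf,v4:23,v5:13,v6:0,v7:inf,v8:20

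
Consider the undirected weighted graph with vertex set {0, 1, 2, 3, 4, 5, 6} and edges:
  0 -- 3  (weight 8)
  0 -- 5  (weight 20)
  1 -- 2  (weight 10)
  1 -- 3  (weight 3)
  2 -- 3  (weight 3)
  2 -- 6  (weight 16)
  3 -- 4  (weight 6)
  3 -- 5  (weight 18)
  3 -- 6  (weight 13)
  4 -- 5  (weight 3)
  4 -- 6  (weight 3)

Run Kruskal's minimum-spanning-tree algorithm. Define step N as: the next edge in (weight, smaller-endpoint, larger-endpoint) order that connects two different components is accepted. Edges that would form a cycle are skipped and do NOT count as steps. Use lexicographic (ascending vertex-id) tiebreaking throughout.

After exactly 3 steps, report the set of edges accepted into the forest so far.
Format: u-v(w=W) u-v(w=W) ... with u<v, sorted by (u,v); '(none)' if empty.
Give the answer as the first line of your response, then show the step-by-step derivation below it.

1-3(w=3) 2-3(w=3) 4-5(w=3)

step 1: add edge 1-3 (w=3); MST = {1-3(w=3)}
step 2: add edge 2-3 (w=3); MST = {1-3(w=3) 2-3(w=3)}
step 3: add edge 4-5 (w=3); MST = {1-3(w=3) 2-3(w=3) 4-5(w=3)}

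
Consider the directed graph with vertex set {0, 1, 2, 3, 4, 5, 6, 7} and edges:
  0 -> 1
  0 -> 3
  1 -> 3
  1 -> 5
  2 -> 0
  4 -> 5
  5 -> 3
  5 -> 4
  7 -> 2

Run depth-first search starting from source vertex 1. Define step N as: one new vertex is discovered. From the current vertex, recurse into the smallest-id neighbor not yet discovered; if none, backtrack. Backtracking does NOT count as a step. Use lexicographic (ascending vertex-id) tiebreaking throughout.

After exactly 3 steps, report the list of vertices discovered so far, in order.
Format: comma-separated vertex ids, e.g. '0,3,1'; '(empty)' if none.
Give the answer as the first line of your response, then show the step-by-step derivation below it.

1,3,5

step 1: discover 1; path=1; order=1
step 2: discover 3; path=1>3; order=1,3
step 3: discover 5; path=1>5; order=1,3,5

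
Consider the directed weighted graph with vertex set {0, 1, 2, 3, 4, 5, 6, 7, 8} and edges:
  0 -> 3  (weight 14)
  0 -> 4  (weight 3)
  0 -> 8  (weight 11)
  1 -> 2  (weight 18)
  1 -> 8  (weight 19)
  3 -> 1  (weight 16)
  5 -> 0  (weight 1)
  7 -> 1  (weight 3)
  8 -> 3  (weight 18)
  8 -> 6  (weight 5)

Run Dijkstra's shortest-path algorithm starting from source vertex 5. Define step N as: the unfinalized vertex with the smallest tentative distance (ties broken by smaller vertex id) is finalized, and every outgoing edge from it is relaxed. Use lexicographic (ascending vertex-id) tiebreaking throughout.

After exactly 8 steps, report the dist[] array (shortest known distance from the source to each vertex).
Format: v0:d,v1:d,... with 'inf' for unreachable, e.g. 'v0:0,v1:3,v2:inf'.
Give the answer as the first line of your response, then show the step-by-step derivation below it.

v0:1,v1:31,v2:49,v3:15,v4:4,v5:0,v6:17,v7:inf,v8:12

step 1: dist = v0:1,v1:inf,v2:inf,v3:inf,v4:inf,v5:0,v6:inf,v7:inf,v8:inf
step 2: dist = v0:1,v1:inf,v2:inf,v3:15,v4:4,v5:0,v6:inf,v7:inf,v8:12
step 3: dist = v0:1,v1:inf,v2:inf,v3:15,v4:4,v5:0,v6:inf,v7:inf,v8:12
step 4: dist = v0:1,v1:inf,v2:inf,v3:15,v4:4,v5:0,v6:17,v7:inf,v8:12
step 5: dist = v0:1,v1:31,v2:inf,v3:15,v4:4,v5:0,v6:17,v7:inf,v8:12
step 6: dist = v0:1,v1:31,v2:inf,v3:15,v4:4,v5:0,v6:17,v7:inf,v8:12
step 7: dist = v0:1,v1:31,v2:49,v3:15,v4:4,v5:0,v6:17,v7:inf,v8:12
step 8: dist = v0:1,v1:31,v2:49,v3:15,v4:4,v5:0,v6:17,v7:inf,v8:12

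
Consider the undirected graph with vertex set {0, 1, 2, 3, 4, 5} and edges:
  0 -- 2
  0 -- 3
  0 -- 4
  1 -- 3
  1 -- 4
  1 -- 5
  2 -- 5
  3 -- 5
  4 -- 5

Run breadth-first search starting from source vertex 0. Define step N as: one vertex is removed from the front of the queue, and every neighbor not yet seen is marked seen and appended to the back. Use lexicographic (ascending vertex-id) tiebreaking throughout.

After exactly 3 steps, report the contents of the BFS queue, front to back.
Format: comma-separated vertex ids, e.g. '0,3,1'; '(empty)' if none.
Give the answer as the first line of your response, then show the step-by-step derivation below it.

4,5,1

step 1: dequeue 0; queue=[2,3,4]; order=0
step 2: dequeue 2; queue=[3,4,5]; order=0,2
step 3: dequeue 3; queue=[4,5,1]; order=0,2,3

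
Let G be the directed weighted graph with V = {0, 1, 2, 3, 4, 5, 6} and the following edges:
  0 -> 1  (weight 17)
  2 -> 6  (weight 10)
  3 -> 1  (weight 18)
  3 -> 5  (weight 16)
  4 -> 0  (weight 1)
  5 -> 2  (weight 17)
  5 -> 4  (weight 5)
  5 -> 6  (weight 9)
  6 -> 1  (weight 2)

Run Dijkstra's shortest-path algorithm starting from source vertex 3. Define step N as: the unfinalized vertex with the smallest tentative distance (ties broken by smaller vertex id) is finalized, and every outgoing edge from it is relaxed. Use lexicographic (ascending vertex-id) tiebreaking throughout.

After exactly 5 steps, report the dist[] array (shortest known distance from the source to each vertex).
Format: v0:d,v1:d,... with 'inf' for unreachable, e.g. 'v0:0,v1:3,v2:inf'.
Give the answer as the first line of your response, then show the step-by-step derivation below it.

v0:22,v1:18,v2:33,v3:0,v4:21,v5:16,v6:25

step 1: dist = v0:inf,v1:18,v2:inf,v3:0,v4:inf,v5:16,v6:inf
step 2: dist = v0:inf,v1:18,v2:33,v3:0,v4:21,v5:16,v6:25
step 3: dist = v0:inf,v1:18,v2:33,v3:0,v4:21,v5:16,v6:25
step 4: dist = v0:22,v1:18,v2:33,v3:0,v4:21,v5:16,v6:25
step 5: dist = v0:22,v1:18,v2:33,v3:0,v4:21,v5:16,v6:25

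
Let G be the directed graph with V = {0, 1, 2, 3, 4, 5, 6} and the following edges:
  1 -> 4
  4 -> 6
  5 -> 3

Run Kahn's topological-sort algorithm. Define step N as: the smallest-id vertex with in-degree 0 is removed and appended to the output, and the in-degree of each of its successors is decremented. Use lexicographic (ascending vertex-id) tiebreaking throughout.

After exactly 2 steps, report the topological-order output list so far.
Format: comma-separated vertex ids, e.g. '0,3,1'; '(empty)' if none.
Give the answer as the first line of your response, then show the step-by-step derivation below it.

0,1

step 1: output 0; order=[0]; indeg=(0,0,0,1,1,0,1)
step 2: output 1; order=[0,1]; indeg=(0,0,0,1,0,0,1)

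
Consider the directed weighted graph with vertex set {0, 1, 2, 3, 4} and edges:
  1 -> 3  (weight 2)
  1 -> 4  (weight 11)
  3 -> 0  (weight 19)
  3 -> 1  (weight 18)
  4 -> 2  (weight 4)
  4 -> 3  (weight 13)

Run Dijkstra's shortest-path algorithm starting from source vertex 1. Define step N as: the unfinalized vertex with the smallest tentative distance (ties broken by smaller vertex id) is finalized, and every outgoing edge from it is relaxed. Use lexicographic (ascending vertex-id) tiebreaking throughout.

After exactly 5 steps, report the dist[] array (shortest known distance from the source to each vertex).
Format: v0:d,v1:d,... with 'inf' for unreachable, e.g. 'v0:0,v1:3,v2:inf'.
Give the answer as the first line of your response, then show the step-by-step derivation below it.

v0:21,v1:0,v2:15,v3:2,v4:11

step 1: dist = v0:inf,v1:0,v2:inf,v3:2,v4:11
step 2: dist = v0:21,v1:0,v2:inf,v3:2,v4:11
step 3: dist = v0:21,v1:0,v2:15,v3:2,v4:11
step 4: dist = v0:21,v1:0,v2:15,v3:2,v4:11
step 5: dist = v0:21,v1:0,v2:15,v3:2,v4:11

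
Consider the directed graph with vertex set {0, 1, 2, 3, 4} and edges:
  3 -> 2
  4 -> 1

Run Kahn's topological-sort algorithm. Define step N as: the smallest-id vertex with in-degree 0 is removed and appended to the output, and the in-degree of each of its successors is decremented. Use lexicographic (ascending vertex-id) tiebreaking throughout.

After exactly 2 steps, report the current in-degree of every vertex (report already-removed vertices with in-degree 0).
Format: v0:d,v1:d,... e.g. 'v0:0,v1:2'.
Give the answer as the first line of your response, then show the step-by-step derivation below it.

v0:0,v1:1,v2:0,v3:0,v4:0

step 1: output 0; order=[0]; indeg=(0,1,1,0,0)
step 2: output 3; order=[0,3]; indeg=(0,1,0,0,0)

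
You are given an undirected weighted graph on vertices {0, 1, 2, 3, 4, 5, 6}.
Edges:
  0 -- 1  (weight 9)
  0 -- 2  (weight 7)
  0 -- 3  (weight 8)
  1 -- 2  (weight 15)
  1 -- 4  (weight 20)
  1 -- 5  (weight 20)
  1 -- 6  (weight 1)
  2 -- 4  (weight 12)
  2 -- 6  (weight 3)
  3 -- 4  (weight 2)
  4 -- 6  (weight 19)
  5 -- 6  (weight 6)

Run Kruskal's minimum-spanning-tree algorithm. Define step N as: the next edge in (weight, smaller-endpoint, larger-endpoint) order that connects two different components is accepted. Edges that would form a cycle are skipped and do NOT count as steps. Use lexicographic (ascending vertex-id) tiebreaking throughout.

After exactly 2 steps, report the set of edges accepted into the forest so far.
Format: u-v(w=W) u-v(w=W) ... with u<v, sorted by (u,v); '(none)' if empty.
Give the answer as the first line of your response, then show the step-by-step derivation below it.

1-6(w=1) 3-4(w=2)

step 1: add edge 1-6 (w=1); MST = {1-6(w=1)}
step 2: add edge 3-4 (w=2); MST = {1-6(w=1) 3-4(w=2)}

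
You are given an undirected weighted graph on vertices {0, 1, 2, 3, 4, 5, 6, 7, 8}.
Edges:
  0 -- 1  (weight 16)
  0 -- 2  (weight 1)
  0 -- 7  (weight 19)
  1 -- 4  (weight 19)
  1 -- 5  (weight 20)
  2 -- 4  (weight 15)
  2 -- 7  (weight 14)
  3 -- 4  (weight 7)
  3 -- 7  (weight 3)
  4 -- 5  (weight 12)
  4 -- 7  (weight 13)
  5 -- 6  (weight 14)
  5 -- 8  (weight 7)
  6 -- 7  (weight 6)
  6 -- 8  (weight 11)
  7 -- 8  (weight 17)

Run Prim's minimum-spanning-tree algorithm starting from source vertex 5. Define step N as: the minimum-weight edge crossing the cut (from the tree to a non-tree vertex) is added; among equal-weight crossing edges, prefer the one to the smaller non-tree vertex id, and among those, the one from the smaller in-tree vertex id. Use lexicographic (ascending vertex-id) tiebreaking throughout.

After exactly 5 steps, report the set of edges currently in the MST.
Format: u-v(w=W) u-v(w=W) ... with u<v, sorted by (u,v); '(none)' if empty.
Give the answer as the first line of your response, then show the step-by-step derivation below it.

3-4(w=7) 3-7(w=3) 5-8(w=7) 6-7(w=6) 6-8(w=11)

step 1: add edge 5-8 (w=7); MST = {5-8(w=7)}
step 2: add edge 6-8 (w=11); MST = {5-8(w=7) 6-8(w=11)}
step 3: add edge 6-7 (w=6); MST = {5-8(w=7) 6-7(w=6) 6-8(w=11)}
step 4: add edge 3-7 (w=3); MST = {3-7(w=3) 5-8(w=7) 6-7(w=6) 6-8(w=11)}
step 5: add edge 3-4 (w=7); MST = {3-4(w=7) 3-7(w=3) 5-8(w=7) 6-7(w=6) 6-8(w=11)}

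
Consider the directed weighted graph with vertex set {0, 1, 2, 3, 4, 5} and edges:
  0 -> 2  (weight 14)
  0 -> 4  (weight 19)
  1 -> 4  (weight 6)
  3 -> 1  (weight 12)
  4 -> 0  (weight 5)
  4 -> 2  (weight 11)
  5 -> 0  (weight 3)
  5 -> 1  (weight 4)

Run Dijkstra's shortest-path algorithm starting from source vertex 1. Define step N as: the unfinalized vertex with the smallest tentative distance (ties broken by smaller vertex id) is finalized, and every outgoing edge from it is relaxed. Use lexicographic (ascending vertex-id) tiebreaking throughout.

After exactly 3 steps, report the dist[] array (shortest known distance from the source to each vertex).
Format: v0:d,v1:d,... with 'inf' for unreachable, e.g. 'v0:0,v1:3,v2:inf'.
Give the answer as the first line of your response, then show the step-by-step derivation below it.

v0:11,v1:0,v2:17,v3:inf,v4:6,v5:inf

step 1: dist = v0:inf,v1:0,v2:inf,v3:inf,v4:6,v5:inf
step 2: dist = v0:11,v1:0,v2:17,v3:inf,v4:6,v5:inf
step 3: dist = v0:11,v1:0,v2:17,v3:inf,v4:6,v5:inf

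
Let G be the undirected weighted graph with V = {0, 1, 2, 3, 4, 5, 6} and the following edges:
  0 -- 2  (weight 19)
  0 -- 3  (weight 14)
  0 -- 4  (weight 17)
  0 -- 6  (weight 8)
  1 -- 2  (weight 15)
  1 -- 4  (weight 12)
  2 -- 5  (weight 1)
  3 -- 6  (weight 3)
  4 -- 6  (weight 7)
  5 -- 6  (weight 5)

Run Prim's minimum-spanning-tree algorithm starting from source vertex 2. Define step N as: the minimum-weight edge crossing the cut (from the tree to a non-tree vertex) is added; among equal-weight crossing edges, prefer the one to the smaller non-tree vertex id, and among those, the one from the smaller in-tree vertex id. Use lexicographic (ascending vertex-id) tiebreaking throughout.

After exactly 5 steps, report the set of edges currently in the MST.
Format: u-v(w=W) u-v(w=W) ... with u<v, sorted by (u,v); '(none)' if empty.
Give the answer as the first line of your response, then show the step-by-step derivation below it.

0-6(w=8) 2-5(w=1) 3-6(w=3) 4-6(w=7) 5-6(w=5)

step 1: add edge 2-5 (w=1); MST = {2-5(w=1)}
step 2: add edge 5-6 (w=5); MST = {2-5(w=1) 5-6(w=5)}
step 3: add edge 3-6 (w=3); MST = {2-5(w=1) 3-6(w=3) 5-6(w=5)}
step 4: add edge 4-6 (w=7); MST = {2-5(w=1) 3-6(w=3) 4-6(w=7) 5-6(w=5)}
step 5: add edge 0-6 (w=8); MST = {0-6(w=8) 2-5(w=1) 3-6(w=3) 4-6(w=7) 5-6(w=5)}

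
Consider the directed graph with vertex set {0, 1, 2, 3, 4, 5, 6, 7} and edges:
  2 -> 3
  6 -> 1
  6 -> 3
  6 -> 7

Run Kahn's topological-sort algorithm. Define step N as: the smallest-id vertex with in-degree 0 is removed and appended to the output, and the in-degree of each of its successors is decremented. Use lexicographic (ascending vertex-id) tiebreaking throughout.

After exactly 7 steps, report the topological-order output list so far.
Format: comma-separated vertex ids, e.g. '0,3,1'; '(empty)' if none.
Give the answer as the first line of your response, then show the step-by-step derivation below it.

0,2,4,5,6,1,3

step 1: output 0; order=[0]; indeg=(0,1,0,2,0,0,0,1)
step 2: output 2; order=[0,2]; indeg=(0,1,0,1,0,0,0,1)
step 3: output 4; order=[0,2,4]; indeg=(0,1,0,1,0,0,0,1)
step 4: output 5; order=[0,2,4,5]; indeg=(0,1,0,1,0,0,0,1)
step 5: output 6; order=[0,2,4,5,6]; indeg=(0,0,0,0,0,0,0,0)
step 6: output 1; order=[0,2,4,5,6,1]; indeg=(0,0,0,0,0,0,0,0)
step 7: output 3; order=[0,2,4,5,6,1,3]; indeg=(0,0,0,0,0,0,0,0)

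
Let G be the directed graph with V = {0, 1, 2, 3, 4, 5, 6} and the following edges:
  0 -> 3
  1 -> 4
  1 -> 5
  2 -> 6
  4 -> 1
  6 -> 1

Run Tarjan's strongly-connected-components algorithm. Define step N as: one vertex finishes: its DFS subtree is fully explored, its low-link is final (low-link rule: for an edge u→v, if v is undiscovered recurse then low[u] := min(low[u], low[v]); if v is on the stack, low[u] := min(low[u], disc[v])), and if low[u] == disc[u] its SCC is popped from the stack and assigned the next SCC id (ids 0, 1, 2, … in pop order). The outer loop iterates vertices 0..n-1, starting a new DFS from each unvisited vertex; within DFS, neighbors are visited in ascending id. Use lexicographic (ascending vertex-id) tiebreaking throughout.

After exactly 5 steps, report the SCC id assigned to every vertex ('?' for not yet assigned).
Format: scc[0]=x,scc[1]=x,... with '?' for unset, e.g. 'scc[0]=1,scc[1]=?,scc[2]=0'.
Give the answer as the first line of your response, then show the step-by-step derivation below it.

scc[0]=1,scc[1]=3,scc[2]=?,scc[3]=0,scc[4]=3,scc[5]=2,scc[6]=?

step 1: low=(low[0]=0,low[1]=?,low[2]=?,low[3]=1,low[4]=?,low[5]=?,low[6]=?); scc=(scc[0]=?,scc[1]=?,scc[2]=?,scc[3]=0,scc[4]=?,scc[5]=?,scc[6]=?)
step 2: low=(low[0]=0,low[1]=?,low[2]=?,low[3]=1,low[4]=?,low[5]=?,low[6]=?); scc=(scc[0]=1,scc[1]=?,scc[2]=?,scc[3]=0,scc[4]=?,scc[5]=?,scc[6]=?)
step 3: low=(low[0]=0,low[1]=2,low[2]=?,low[3]=1,low[4]=2,low[5]=?,low[6]=?); scc=(scc[0]=1,scc[1]=?,scc[2]=?,scc[3]=0,scc[4]=?,scc[5]=?,scc[6]=?)
step 4: low=(low[0]=0,low[1]=2,low[2]=?,low[3]=1,low[4]=2,low[5]=4,low[6]=?); scc=(scc[0]=1,scc[1]=?,scc[2]=?,scc[3]=0,scc[4]=?,scc[5]=2,scc[6]=?)
step 5: low=(low[0]=0,low[1]=2,low[2]=?,low[3]=1,low[4]=2,low[5]=4,low[6]=?); scc=(scc[0]=1,scc[1]=3,scc[2]=?,scc[3]=0,scc[4]=3,scc[5]=2,scc[6]=?)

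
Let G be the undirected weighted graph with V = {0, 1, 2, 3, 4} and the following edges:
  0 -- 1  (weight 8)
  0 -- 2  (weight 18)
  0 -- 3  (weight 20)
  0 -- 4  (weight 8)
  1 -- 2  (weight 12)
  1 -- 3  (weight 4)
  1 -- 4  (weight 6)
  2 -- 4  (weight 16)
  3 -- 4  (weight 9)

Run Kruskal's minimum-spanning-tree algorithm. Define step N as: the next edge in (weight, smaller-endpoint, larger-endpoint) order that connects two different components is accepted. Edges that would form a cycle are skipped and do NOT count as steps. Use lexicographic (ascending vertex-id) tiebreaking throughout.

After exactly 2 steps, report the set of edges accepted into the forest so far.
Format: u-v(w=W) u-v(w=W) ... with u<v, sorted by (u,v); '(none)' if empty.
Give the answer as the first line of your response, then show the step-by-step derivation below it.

1-3(w=4) 1-4(w=6)

step 1: add edge 1-3 (w=4); MST = {1-3(w=4)}
step 2: add edge 1-4 (w=6); MST = {1-3(w=4) 1-4(w=6)}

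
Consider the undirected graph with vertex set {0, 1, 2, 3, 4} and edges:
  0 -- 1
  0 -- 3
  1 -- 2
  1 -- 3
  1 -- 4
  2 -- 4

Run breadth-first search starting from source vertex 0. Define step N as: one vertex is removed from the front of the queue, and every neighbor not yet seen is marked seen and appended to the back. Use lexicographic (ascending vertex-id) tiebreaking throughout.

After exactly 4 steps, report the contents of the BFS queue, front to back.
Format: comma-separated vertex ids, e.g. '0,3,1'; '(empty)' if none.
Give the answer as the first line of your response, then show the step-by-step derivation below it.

4

step 1: dequeue 0; queue=[1,3]; order=0
step 2: dequeue 1; queue=[3,2,4]; order=0,1
step 3: dequeue 3; queue=[2,4]; order=0,1,3
step 4: dequeue 2; queue=[4]; order=0,1,3,2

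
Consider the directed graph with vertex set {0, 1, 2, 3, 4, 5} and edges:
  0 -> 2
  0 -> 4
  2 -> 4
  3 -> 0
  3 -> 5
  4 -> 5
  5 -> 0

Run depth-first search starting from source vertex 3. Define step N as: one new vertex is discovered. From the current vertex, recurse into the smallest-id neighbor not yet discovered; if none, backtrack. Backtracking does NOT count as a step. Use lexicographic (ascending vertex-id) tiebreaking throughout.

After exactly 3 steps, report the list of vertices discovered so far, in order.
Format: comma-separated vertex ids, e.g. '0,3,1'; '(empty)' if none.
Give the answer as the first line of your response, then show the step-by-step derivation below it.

3,0,2

step 1: discover 3; path=3; order=3
step 2: discover 0; path=3>0; order=3,0
step 3: discover 2; path=3>0>2; order=3,0,2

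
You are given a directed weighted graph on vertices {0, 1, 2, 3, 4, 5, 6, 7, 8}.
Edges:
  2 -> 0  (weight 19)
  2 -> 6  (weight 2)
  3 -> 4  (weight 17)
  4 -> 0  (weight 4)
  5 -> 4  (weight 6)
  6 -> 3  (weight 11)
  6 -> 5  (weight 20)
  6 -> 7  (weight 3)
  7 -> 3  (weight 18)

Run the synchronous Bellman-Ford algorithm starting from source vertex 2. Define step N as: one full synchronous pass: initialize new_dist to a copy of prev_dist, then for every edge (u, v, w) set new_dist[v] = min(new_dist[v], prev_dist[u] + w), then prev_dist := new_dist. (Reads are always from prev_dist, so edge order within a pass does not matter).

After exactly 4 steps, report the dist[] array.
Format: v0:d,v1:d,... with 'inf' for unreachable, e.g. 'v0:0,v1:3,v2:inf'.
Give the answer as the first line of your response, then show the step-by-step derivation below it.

v0:19,v1:inf,v2:0,v3:13,v4:28,v5:22,v6:2,v7:5,v8:inf

step 1: dist = v0:19,v1:inf,v2:0,v3:inf,v4:inf,v5:inf,v6:2,v7:inf,v8:inf
step 2: dist = v0:19,v1:inf,v2:0,v3:13,v4:inf,v5:22,v6:2,v7:5,v8:inf
step 3: dist = v0:19,v1:inf,v2:0,v3:13,v4:28,v5:22,v6:2,v7:5,v8:inf
step 4: dist = v0:19,v1:inf,v2:0,v3:13,v4:28,v5:22,v6:2,v7:5,v8:inf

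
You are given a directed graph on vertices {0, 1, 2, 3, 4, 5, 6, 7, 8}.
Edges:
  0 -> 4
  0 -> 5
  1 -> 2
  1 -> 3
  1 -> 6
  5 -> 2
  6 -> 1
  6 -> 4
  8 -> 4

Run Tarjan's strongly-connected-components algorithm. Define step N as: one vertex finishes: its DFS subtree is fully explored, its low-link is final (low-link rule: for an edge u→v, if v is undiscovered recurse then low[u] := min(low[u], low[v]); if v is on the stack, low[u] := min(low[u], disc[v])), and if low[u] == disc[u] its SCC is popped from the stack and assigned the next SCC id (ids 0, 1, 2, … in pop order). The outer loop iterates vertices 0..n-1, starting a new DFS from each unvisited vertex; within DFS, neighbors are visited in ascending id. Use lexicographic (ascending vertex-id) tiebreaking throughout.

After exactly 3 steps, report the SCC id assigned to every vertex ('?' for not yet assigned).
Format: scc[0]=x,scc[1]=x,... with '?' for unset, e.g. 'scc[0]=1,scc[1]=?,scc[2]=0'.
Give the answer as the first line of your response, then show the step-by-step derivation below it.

scc[0]=?,scc[1]=?,scc[2]=1,scc[3]=?,scc[4]=0,scc[5]=2,scc[6]=?,scc[7]=?,scc[8]=?

step 1: low=(low[0]=0,low[1]=?,low[2]=?,low[3]=?,low[4]=1,low[5]=?,low[6]=?,low[7]=?,low[8]=?); scc=(scc[0]=?,scc[1]=?,scc[2]=?,scc[3]=?,scc[4]=0,scc[5]=?,scc[6]=?,scc[7]=?,scc[8]=?)
step 2: low=(low[0]=0,low[1]=?,low[2]=3,low[3]=?,low[4]=1,low[5]=2,low[6]=?,low[7]=?,low[8]=?); scc=(scc[0]=?,scc[1]=?,scc[2]=1,scc[3]=?,scc[4]=0,scc[5]=?,scc[6]=?,scc[7]=?,scc[8]=?)
step 3: low=(low[0]=0,low[1]=?,low[2]=3,low[3]=?,low[4]=1,low[5]=2,low[6]=?,low[7]=?,low[8]=?); scc=(scc[0]=?,scc[1]=?,scc[2]=1,scc[3]=?,scc[4]=0,scc[5]=2,scc[6]=?,scc[7]=?,scc[8]=?)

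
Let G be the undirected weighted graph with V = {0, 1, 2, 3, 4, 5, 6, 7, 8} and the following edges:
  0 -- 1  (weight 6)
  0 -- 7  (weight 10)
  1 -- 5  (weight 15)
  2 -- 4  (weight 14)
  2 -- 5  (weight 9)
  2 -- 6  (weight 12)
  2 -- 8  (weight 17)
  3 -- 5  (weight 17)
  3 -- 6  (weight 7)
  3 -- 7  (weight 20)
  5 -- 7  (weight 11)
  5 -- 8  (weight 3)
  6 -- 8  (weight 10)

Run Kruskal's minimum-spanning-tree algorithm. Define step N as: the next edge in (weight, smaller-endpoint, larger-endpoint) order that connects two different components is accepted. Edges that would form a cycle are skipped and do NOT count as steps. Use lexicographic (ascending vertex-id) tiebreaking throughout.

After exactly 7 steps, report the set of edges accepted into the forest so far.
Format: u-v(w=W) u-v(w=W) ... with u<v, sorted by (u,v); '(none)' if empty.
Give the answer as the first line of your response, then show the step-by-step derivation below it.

0-1(w=6) 0-7(w=10) 2-5(w=9) 3-6(w=7) 5-7(w=11) 5-8(w=3) 6-8(w=10)

step 1: add edge 5-8 (w=3); MST = {5-8(w=3)}
step 2: add edge 0-1 (w=6); MST = {0-1(w=6) 5-8(w=3)}
step 3: add edge 3-6 (w=7); MST = {0-1(w=6) 3-6(w=7) 5-8(w=3)}
step 4: add edge 2-5 (w=9); MST = {0-1(w=6) 2-5(w=9) 3-6(w=7) 5-8(w=3)}
step 5: add edge 0-7 (w=10); MST = {0-1(w=6) 0-7(w=10) 2-5(w=9) 3-6(w=7) 5-8(w=3)}
step 6: add edge 6-8 (w=10); MST = {0-1(w=6) 0-7(w=10) 2-5(w=9) 3-6(w=7) 5-8(w=3) 6-8(w=10)}
step 7: add edge 5-7 (w=11); MST = {0-1(w=6) 0-7(w=10) 2-5(w=9) 3-6(w=7) 5-7(w=11) 5-8(w=3) 6-8(w=10)}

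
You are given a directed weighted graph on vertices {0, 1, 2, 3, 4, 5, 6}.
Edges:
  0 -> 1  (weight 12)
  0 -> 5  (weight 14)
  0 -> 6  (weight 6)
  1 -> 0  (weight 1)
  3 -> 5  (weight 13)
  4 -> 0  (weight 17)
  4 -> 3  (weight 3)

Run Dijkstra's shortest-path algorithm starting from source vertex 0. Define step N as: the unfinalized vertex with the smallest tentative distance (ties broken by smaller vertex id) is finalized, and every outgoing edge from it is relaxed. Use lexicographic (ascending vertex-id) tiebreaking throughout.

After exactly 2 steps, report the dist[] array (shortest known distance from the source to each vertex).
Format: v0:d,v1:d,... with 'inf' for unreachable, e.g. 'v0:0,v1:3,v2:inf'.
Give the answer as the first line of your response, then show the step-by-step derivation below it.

v0:0,v1:12,v2:inf,v3:inf,v4:inf,v5:14,v6:6

step 1: dist = v0:0,v1:12,v2:inf,v3:inf,v4:inf,v5:14,v6:6
step 2: dist = v0:0,v1:12,v2:inf,v3:inf,v4:inf,v5:14,v6:6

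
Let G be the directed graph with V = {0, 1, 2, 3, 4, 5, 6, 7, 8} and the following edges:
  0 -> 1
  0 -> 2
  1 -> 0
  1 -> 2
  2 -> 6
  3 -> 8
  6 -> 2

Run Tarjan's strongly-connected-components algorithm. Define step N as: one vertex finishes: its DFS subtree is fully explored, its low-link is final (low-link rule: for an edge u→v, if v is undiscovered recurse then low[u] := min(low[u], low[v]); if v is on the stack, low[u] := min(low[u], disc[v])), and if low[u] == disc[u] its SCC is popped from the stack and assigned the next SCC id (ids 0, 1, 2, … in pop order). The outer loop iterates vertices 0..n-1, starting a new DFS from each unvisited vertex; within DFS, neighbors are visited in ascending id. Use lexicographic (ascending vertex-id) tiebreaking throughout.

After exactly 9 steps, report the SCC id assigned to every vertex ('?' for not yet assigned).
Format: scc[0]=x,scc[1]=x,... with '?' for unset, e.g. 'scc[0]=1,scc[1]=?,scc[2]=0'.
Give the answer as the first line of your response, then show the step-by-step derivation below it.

scc[0]=1,scc[1]=1,scc[2]=0,scc[3]=3,scc[4]=4,scc[5]=5,scc[6]=0,scc[7]=6,scc[8]=2

step 1: low=(low[0]=0,low[1]=0,low[2]=2,low[3]=?,low[4]=?,low[5]=?,low[6]=2,low[7]=?,low[8]=?); scc=(scc[0]=?,scc[1]=?,scc[2]=?,scc[3]=?,scc[4]=?,scc[5]=?,scc[6]=?,scc[7]=?,scc[8]=?)
step 2: low=(low[0]=0,low[1]=0,low[2]=2,low[3]=?,low[4]=?,low[5]=?,low[6]=2,low[7]=?,low[8]=?); scc=(scc[0]=?,scc[1]=?,scc[2]=0,scc[3]=?,scc[4]=?,scc[5]=?,scc[6]=0,scc[7]=?,scc[8]=?)
step 3: low=(low[0]=0,low[1]=0,low[2]=2,low[3]=?,low[4]=?,low[5]=?,low[6]=2,low[7]=?,low[8]=?); scc=(scc[0]=?,scc[1]=?,scc[2]=0,scc[3]=?,scc[4]=?,scc[5]=?,scc[6]=0,scc[7]=?,scc[8]=?)
step 4: low=(low[0]=0,low[1]=0,low[2]=2,low[3]=?,low[4]=?,low[5]=?,low[6]=2,low[7]=?,low[8]=?); scc=(scc[0]=1,scc[1]=1,scc[2]=0,scc[3]=?,scc[4]=?,scc[5]=?,scc[6]=0,scc[7]=?,scc[8]=?)
step 5: low=(low[0]=0,low[1]=0,low[2]=2,low[3]=4,low[4]=?,low[5]=?,low[6]=2,low[7]=?,low[8]=5); scc=(scc[0]=1,scc[1]=1,scc[2]=0,scc[3]=?,scc[4]=?,scc[5]=?,scc[6]=0,scc[7]=?,scc[8]=2)
step 6: low=(low[0]=0,low[1]=0,low[2]=2,low[3]=4,low[4]=?,low[5]=?,low[6]=2,low[7]=?,low[8]=5); scc=(scc[0]=1,scc[1]=1,scc[2]=0,scc[3]=3,scc[4]=?,scc[5]=?,scc[6]=0,scc[7]=?,scc[8]=2)
step 7: low=(low[0]=0,low[1]=0,low[2]=2,low[3]=4,low[4]=6,low[5]=?,low[6]=2,low[7]=?,low[8]=5); scc=(scc[0]=1,scc[1]=1,scc[2]=0,scc[3]=3,scc[4]=4,scc[5]=?,scc[6]=0,scc[7]=?,scc[8]=2)
step 8: low=(low[0]=0,low[1]=0,low[2]=2,low[3]=4,low[4]=6,low[5]=7,low[6]=2,low[7]=?,low[8]=5); scc=(scc[0]=1,scc[1]=1,scc[2]=0,scc[3]=3,scc[4]=4,scc[5]=5,scc[6]=0,scc[7]=?,scc[8]=2)
step 9: low=(low[0]=0,low[1]=0,low[2]=2,low[3]=4,low[4]=6,low[5]=7,low[6]=2,low[7]=8,low[8]=5); scc=(scc[0]=1,scc[1]=1,scc[2]=0,scc[3]=3,scc[4]=4,scc[5]=5,scc[6]=0,scc[7]=6,scc[8]=2)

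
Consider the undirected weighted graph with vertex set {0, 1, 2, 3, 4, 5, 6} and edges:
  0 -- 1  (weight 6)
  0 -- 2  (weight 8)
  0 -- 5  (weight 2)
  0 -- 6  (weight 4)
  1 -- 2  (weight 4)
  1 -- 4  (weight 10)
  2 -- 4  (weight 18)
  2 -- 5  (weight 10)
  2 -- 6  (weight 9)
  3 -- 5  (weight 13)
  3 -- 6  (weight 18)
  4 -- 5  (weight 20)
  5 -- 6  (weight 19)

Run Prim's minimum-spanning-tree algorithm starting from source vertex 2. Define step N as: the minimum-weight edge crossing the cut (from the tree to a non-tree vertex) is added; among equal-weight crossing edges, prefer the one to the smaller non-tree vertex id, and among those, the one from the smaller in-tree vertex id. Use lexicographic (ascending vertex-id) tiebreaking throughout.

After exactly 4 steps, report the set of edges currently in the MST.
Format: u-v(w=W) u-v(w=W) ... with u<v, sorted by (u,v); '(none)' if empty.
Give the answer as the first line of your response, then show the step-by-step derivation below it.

0-1(w=6) 0-5(w=2) 0-6(w=4) 1-2(w=4)

step 1: add edge 1-2 (w=4); MST = {1-2(w=4)}
step 2: add edge 0-1 (w=6); MST = {0-1(w=6) 1-2(w=4)}
step 3: add edge 0-5 (w=2); MST = {0-1(w=6) 0-5(w=2) 1-2(w=4)}
step 4: add edge 0-6 (w=4); MST = {0-1(w=6) 0-5(w=2) 0-6(w=4) 1-2(w=4)}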